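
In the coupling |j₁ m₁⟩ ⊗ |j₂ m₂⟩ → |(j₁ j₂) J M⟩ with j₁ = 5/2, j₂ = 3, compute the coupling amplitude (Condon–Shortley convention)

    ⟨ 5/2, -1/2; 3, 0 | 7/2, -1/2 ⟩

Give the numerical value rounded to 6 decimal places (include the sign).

√[8·2!3!4!/10! · 2!3!3!3!3!4!] = √(6912/175)
  +(−1)^0/∏(0,2,3,3,0,1)! = 1/72  (running 1/72)
  +(−1)^1/∏(1,1,2,2,1,2)! = -1/8  (running -1/9)
  +(−1)^2/∏(2,0,1,1,2,3)! = 1/24  (running -5/72)
⟨..|..⟩ = √(6912/175)·(-5/72) = -0.436436

−√(4/21) ≈ -0.436436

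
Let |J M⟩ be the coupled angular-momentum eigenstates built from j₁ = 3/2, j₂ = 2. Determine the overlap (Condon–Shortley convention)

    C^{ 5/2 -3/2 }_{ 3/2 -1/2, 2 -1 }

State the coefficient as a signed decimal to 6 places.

+0.169031  (= +√(1/35))

triangle: 1!×2!×3!/7! = 12/5040
(j±m)!: 1!×2!×1!×3!×1!×4! = 288
prefactor² = (2J+1)×Δ×N² = 144/35
  k=0: +1/(0!×1!×2!×1!×0!×2!) = 1/4
  k=1: −1/(1!×0!×1!×0!×1!×3!) = -1/6
Σ = 1/12  ⇒  CG² = 144/35×1/12² = 1/35
CG = +√(1/35) = +0.169031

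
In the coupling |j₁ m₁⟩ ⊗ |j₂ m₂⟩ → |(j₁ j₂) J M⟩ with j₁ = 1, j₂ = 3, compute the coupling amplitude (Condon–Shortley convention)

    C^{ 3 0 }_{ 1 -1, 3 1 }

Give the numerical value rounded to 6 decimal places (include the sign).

-0.707107  (= −√(1/2))

√[7·1!1!5!/8! · 0!2!4!2!3!3!] = √(72)
  +(−1)^1/∏(1,0,1,3,0,2)! = -1/12  (running -1/12)
⟨..|..⟩ = √(72)·(-1/12) = -0.707107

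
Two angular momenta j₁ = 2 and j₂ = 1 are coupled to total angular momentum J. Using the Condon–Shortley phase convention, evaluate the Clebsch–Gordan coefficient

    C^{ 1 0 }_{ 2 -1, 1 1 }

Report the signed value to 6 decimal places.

+√(3/10) = +0.547723

√[3·2!2!0!/5! · 1!3!2!0!1!1!] = √(6/5)
  +(−1)^2/∏(2,0,1,0,1,0)! = 1/2  (running 1/2)
⟨..|..⟩ = √(6/5)·(1/2) = +0.547723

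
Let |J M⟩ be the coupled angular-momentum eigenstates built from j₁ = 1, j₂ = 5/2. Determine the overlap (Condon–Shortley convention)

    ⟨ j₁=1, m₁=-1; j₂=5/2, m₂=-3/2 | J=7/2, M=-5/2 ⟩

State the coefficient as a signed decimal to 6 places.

+0.845154  (= +√(5/7))

√[8·0!2!5!/8! · 0!2!1!4!1!6!] = √(11520/7)
  +(−1)^0/∏(0,0,2,1,0,4)! = 1/48  (running 1/48)
⟨..|..⟩ = √(11520/7)·(1/48) = +0.845154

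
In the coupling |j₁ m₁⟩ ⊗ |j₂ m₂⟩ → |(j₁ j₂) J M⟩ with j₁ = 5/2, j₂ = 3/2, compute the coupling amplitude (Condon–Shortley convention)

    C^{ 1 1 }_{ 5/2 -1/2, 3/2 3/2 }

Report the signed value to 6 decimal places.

-0.223607  (= −√(1/20))

triangle: 3!×2!×0!/6! = 12/720
(j±m)!: 2!×3!×3!×0!×2!×0! = 144
prefactor² = (2J+1)×Δ×N² = 36/5
  k=3: −1/(3!×0!×0!×0!×2!×0!) = -1/12
Σ = -1/12  ⇒  CG² = 36/5×(-1/12)² = 1/20
CG = −√(1/20) = -0.223607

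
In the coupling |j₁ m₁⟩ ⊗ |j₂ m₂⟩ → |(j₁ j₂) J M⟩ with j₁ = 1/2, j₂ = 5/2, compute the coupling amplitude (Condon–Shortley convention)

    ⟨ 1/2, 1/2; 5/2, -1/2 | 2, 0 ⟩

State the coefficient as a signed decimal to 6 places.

+√(1/2) = +0.707107

√[5·1!0!4!/6! · 1!0!2!3!2!2!] = √(8)
  +(−1)^0/∏(0,1,0,2,0,2)! = 1/4  (running 1/4)
⟨..|..⟩ = √(8)·(1/4) = +0.707107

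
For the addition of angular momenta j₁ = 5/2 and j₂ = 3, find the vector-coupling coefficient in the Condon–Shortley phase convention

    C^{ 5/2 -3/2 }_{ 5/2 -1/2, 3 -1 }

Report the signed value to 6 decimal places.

−√(1/35) = -0.169031

j₁+j₂−J=3  J+j₁−j₂=2  J−j₁+j₂=3  j₁+j₂+J+1=9
(j₁±m₁, j₂±m₂, J±M) = (2,3,2,4,1,4)
P² = 576/35
sum k=1..2:
  [1] −1/8 = -1/8
  [2] +1/12 = 1/12
S = -1/24
C² = P²·S² = 1/35 ; C = -0.169031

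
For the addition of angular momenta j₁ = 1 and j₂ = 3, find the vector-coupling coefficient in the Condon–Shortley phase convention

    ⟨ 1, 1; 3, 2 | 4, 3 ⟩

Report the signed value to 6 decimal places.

+0.866025  (= +√(3/4))

j₁+j₂−J=0  J+j₁−j₂=2  J−j₁+j₂=6  j₁+j₂+J+1=9
(j₁±m₁, j₂±m₂, J±M) = (2,0,5,1,7,1)
P² = 43200
sum k=0..0:
  [0] +1/240 = 1/240
S = 1/240
C² = P²·S² = 3/4 ; C = +0.866025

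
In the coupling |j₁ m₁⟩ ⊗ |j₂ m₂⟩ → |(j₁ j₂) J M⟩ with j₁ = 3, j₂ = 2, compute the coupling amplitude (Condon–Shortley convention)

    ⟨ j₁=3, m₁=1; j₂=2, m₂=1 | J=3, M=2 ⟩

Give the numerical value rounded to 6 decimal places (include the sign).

j₁+j₂−J=2  J+j₁−j₂=4  J−j₁+j₂=2  j₁+j₂+J+1=9
(j₁±m₁, j₂±m₂, J±M) = (4,2,3,1,5,1)
P² = 64
sum k=1..2:
  [1] −1/12 = -1/12
  [2] +1/48 = 1/48
S = -1/16
C² = P²·S² = 1/4 ; C = -0.500000

−√(1/4) = -0.500000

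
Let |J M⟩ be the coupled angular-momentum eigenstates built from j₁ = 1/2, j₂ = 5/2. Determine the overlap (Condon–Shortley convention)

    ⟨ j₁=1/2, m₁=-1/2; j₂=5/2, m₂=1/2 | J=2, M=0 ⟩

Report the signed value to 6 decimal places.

triangle: 1!×0!×4!/6! = 24/720
(j±m)!: 0!×1!×3!×2!×2!×2! = 48
prefactor² = (2J+1)×Δ×N² = 8
  k=1: −1/(1!×0!×0!×2!×0!×2!) = -1/4
Σ = -1/4  ⇒  CG² = 8×(-1/4)² = 1/2
CG = −√(1/2) = -0.707107

−√(1/2) ≈ -0.707107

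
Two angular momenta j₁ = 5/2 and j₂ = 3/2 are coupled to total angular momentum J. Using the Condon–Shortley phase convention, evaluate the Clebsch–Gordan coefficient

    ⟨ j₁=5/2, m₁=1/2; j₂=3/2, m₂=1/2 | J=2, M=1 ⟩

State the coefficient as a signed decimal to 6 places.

√[5·2!3!1!/7! · 3!2!2!1!3!1!] = √(12/7)
  +(−1)^1/∏(1,1,1,1,2,0)! = -1/2  (running -1/2)
  +(−1)^2/∏(2,0,0,0,3,1)! = 1/12  (running -5/12)
⟨..|..⟩ = √(12/7)·(-5/12) = -0.545545

−√(25/84) ≈ -0.545545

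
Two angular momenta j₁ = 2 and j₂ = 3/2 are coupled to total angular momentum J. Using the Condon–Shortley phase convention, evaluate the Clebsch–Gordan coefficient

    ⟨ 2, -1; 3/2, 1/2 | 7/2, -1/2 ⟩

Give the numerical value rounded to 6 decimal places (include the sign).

√[8·0!4!3!/8! · 1!3!2!1!3!4!] = √(1728/35)
  +(−1)^0/∏(0,0,3,2,1,1)! = 1/12  (running 1/12)
⟨..|..⟩ = √(1728/35)·(1/12) = +0.585540

+√(12/35) = +0.585540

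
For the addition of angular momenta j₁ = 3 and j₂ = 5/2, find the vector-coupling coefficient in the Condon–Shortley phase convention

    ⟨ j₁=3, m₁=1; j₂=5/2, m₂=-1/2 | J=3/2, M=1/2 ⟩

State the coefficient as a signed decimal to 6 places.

-0.097590  (= −√(1/105))

triangle: 4!·2!·1!/8! = 48/40320
(j±m)!: 4!·2!·2!·3!·2!·1! = 1152
prefactor² = (2J+1)·Δ·N² = 192/35
  k=1: −1/(1!·3!·1!·1!·1!·0!) = -1/6
  k=2: +1/(2!·2!·0!·0!·2!·1!) = 1/8
Σ = -1/24  ⇒  CG² = 192/35·(-1/24)² = 1/105
CG = −√(1/105) = -0.097590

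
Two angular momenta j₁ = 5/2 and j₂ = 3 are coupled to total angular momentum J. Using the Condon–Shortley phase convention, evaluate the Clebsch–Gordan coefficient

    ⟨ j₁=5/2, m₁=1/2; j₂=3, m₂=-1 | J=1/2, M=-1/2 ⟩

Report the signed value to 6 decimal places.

+√(4/21) ≈ +0.436436

j₁+j₂−J=5  J+j₁−j₂=0  J−j₁+j₂=1  j₁+j₂+J+1=7
(j₁±m₁, j₂±m₂, J±M) = (3,2,2,4,0,1)
P² = 192/7
sum k=2..2:
  [2] +1/12 = 1/12
S = 1/12
C² = P²·S² = 4/21 ; C = +0.436436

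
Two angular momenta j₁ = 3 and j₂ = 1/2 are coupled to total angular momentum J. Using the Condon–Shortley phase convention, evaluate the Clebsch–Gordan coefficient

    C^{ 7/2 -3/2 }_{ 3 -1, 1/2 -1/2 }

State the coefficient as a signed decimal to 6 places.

+√(5/7) = +0.845154

j₁+j₂−J=0  J+j₁−j₂=6  J−j₁+j₂=1  j₁+j₂+J+1=8
(j₁±m₁, j₂±m₂, J±M) = (2,4,0,1,2,5)
P² = 11520/7
sum k=0..0:
  [0] +1/48 = 1/48
S = 1/48
C² = P²·S² = 5/7 ; C = +0.845154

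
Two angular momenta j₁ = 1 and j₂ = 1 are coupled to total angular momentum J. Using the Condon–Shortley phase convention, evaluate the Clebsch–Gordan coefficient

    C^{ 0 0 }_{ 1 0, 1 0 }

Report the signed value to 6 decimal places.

−√(1/3) = -0.577350

j₁+j₂−J=2  J+j₁−j₂=0  J−j₁+j₂=0  j₁+j₂+J+1=3
(j₁±m₁, j₂±m₂, J±M) = (1,1,1,1,0,0)
P² = 1/3
sum k=1..1:
  [1] −1/1 = -1
S = -1
C² = P²·S² = 1/3 ; C = -0.577350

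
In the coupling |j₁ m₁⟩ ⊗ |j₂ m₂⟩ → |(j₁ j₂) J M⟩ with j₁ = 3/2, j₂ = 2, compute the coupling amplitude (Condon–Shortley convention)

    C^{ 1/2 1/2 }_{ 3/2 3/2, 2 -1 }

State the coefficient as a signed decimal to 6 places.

j₁+j₂−J=3  J+j₁−j₂=0  J−j₁+j₂=1  j₁+j₂+J+1=5
(j₁±m₁, j₂±m₂, J±M) = (3,0,1,3,1,0)
P² = 18/5
sum k=0..0:
  [0] +1/6 = 1/6
S = 1/6
C² = P²·S² = 1/10 ; C = +0.316228

+0.316228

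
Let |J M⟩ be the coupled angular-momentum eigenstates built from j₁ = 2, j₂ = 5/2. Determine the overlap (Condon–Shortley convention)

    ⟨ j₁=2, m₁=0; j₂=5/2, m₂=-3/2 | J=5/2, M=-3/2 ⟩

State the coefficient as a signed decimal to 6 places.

j₁+j₂−J=2  J+j₁−j₂=2  J−j₁+j₂=3  j₁+j₂+J+1=8
(j₁±m₁, j₂±m₂, J±M) = (2,2,1,4,1,4)
P² = 288/35
sum k=0..1:
  [0] +1/8 = 1/8
  [1] −1/6 = -1/6
S = -1/24
C² = P²·S² = 1/70 ; C = -0.119523

−√(1/70) = -0.119523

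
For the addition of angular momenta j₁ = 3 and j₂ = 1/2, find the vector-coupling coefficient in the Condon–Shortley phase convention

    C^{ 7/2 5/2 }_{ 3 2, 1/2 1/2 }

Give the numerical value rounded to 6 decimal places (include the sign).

+√(6/7) ≈ +0.925820

triangle: 0!·6!·1!/8! = 720/40320
(j±m)!: 5!·1!·1!·0!·6!·1! = 86400
prefactor² = (2J+1)·Δ·N² = 86400/7
  k=0: +1/(0!·0!·1!·1!·5!·0!) = 1/120
Σ = 1/120  ⇒  CG² = 86400/7·1/120² = 6/7
CG = +√(6/7) = +0.925820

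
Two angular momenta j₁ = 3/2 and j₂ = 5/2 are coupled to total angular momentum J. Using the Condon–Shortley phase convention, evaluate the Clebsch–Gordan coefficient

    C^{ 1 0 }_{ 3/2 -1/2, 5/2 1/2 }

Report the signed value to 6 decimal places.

triangle: 3!·0!·2!/6! = 12/720
(j±m)!: 1!·2!·3!·2!·1!·1! = 24
prefactor² = (2J+1)·Δ·N² = 6/5
  k=2: +1/(2!·1!·0!·1!·0!·1!) = 1/2
Σ = 1/2  ⇒  CG² = 6/5·1/2² = 3/10
CG = +√(3/10) = +0.547723

+0.547723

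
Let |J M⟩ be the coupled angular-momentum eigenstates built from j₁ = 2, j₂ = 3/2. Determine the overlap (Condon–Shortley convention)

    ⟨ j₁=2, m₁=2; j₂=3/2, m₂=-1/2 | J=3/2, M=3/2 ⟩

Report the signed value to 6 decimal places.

j₁+j₂−J=2  J+j₁−j₂=2  J−j₁+j₂=1  j₁+j₂+J+1=6
(j₁±m₁, j₂±m₂, J±M) = (4,0,1,2,3,0)
P² = 32/5
sum k=0..0:
  [0] +1/4 = 1/4
S = 1/4
C² = P²·S² = 2/5 ; C = +0.632456

+0.632456  (= +√(2/5))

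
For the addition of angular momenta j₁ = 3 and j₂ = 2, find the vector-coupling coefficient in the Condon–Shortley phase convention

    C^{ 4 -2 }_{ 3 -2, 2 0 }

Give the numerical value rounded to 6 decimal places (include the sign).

−√(12/35) ≈ -0.585540

triangle: 1!×5!×3!/10! = 720/3628800
(j±m)!: 1!×5!×2!×2!×2!×6! = 691200
prefactor² = (2J+1)×Δ×N² = 8640/7
  k=0: +1/(0!×1!×5!×2!×0!×1!) = 1/240
  k=1: −1/(1!×0!×4!×1!×1!×2!) = -1/48
Σ = -1/60  ⇒  CG² = 8640/7×(-1/60)² = 12/35
CG = −√(12/35) = -0.585540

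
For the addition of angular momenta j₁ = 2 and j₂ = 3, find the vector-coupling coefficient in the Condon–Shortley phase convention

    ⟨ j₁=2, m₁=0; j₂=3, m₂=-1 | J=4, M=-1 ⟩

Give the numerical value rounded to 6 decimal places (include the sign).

+√(3/28) = +0.327327

j₁+j₂−J=1  J+j₁−j₂=3  J−j₁+j₂=5  j₁+j₂+J+1=10
(j₁±m₁, j₂±m₂, J±M) = (2,2,2,4,3,5)
P² = 1728/7
sum k=0..1:
  [0] +1/24 = 1/24
  [1] −1/48 = -1/48
S = 1/48
C² = P²·S² = 3/28 ; C = +0.327327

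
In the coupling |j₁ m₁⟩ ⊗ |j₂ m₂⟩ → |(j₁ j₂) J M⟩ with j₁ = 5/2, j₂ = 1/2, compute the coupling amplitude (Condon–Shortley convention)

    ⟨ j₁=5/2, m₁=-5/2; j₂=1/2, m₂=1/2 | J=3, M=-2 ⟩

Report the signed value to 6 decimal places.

triangle: 0!*5!*1!/7! = 120/5040
(j±m)!: 0!*5!*1!*0!*1!*5! = 14400
prefactor² = (2J+1)*Δ*N² = 2400
  k=0: +1/(0!*0!*5!*1!*0!*0!) = 1/120
Σ = 1/120  ⇒  CG² = 2400*1/120² = 1/6
CG = +√(1/6) = +0.408248

+√(1/6) = +0.408248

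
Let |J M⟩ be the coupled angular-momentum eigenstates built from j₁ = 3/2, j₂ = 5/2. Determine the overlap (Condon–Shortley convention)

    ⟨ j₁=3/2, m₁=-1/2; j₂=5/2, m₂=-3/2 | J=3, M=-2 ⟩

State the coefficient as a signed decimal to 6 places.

+√(1/12) = +0.288675

j₁+j₂−J=1  J+j₁−j₂=2  J−j₁+j₂=4  j₁+j₂+J+1=8
(j₁±m₁, j₂±m₂, J±M) = (1,2,1,4,1,5)
P² = 48
sum k=0..1:
  [0] +1/12 = 1/12
  [1] −1/24 = -1/24
S = 1/24
C² = P²·S² = 1/12 ; C = +0.288675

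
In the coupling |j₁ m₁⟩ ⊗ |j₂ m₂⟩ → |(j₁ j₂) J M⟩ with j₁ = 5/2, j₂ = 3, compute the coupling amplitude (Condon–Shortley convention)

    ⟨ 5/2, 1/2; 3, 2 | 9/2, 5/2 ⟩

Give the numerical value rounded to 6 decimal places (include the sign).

-0.497468  (= −√(49/198))

triangle: 1!×4!×5!/11! = 2880/39916800
(j±m)!: 3!×2!×5!×1!×7!×2! = 14515200
prefactor² = (2J+1)×Δ×N² = 115200/11
  k=0: +1/(0!×1!×2!×5!×2!×0!) = 1/480
  k=1: −1/(1!×0!×1!×4!×3!×1!) = -1/144
Σ = -7/1440  ⇒  CG² = 115200/11×(-7/1440)² = 49/198
CG = −√(49/198) = -0.497468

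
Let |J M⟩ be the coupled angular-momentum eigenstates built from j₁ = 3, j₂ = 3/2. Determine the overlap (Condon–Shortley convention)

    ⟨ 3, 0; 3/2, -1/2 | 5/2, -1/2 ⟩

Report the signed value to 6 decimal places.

-0.414039  (= −√(6/35))

j₁+j₂−J=2  J+j₁−j₂=4  J−j₁+j₂=1  j₁+j₂+J+1=8
(j₁±m₁, j₂±m₂, J±M) = (3,3,1,2,2,3)
P² = 216/35
sum k=0..1:
  [0] +1/12 = 1/12
  [1] −1/4 = -1/4
S = -1/6
C² = P²·S² = 6/35 ; C = -0.414039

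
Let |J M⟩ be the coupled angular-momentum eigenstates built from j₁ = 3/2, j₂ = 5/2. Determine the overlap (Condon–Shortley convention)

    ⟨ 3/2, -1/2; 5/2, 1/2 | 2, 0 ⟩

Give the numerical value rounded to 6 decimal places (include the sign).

−√(1/14) = -0.267261

√[5·2!1!3!/7! · 1!2!3!2!2!2!] = √(8/7)
  +(−1)^1/∏(1,1,1,2,0,1)! = -1/2  (running -1/2)
  +(−1)^2/∏(2,0,0,1,1,2)! = 1/4  (running -1/4)
⟨..|..⟩ = √(8/7)·(-1/4) = -0.267261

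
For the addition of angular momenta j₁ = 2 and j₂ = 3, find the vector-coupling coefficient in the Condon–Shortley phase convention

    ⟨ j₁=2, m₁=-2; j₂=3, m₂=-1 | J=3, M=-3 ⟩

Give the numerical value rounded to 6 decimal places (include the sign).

√[7·2!2!4!/9! · 0!4!2!4!0!6!] = √(1536)
  +(−1)^2/∏(2,0,2,0,0,4)! = 1/96  (running 1/96)
⟨..|..⟩ = √(1536)·(1/96) = +0.408248

+√(1/6) = +0.408248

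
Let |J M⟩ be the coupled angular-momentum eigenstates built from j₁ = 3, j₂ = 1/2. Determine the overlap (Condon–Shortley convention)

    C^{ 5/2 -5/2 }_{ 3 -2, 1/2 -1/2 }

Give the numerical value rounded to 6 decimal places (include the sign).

triangle: 1!×5!×0!/7! = 120/5040
(j±m)!: 1!×5!×0!×1!×0!×5! = 14400
prefactor² = (2J+1)×Δ×N² = 14400/7
  k=0: +1/(0!×1!×5!×0!×0!×0!) = 1/120
Σ = 1/120  ⇒  CG² = 14400/7×1/120² = 1/7
CG = +√(1/7) = +0.377964

+0.377964  (= +√(1/7))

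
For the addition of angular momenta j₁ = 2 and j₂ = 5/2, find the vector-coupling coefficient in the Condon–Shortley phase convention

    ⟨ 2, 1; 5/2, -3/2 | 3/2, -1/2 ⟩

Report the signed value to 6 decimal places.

−√(2/105) = -0.138013

j₁+j₂−J=3  J+j₁−j₂=1  J−j₁+j₂=2  j₁+j₂+J+1=7
(j₁±m₁, j₂±m₂, J±M) = (3,1,1,4,1,2)
P² = 96/35
sum k=0..1:
  [0] +1/6 = 1/6
  [1] −1/4 = -1/4
S = -1/12
C² = P²·S² = 2/105 ; C = -0.138013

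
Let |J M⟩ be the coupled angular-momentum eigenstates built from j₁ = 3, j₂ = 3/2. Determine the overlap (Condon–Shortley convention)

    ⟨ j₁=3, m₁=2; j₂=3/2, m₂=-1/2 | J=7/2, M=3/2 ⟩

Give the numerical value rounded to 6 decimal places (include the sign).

+√(3/7) = +0.654654

√[8·1!5!2!/9! · 5!1!1!2!5!2!] = √(6400/21)
  +(−1)^0/∏(0,1,1,1,4,1)! = 1/24  (running 1/24)
  +(−1)^1/∏(1,0,0,0,5,2)! = -1/240  (running 3/80)
⟨..|..⟩ = √(6400/21)·(3/80) = +0.654654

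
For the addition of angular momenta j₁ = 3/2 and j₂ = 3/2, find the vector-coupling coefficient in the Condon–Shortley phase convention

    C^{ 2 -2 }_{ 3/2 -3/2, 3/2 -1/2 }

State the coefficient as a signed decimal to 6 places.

√[5·1!2!2!/6! · 0!3!1!2!0!4!] = √(8)
  +(−1)^1/∏(1,0,2,0,0,2)! = -1/4  (running -1/4)
⟨..|..⟩ = √(8)·(-1/4) = -0.707107

−√(1/2) ≈ -0.707107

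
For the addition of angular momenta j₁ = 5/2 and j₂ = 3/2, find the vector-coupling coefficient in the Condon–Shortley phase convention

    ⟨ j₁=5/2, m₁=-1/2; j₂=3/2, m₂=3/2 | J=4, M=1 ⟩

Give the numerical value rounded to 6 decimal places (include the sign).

+√(5/28) = +0.422577

triangle: 0!*5!*3!/9! = 720/362880
(j±m)!: 2!*3!*3!*0!*5!*3! = 51840
prefactor² = (2J+1)*Δ*N² = 6480/7
  k=0: +1/(0!*0!*3!*3!*2!*0!) = 1/72
Σ = 1/72  ⇒  CG² = 6480/7*1/72² = 5/28
CG = +√(5/28) = +0.422577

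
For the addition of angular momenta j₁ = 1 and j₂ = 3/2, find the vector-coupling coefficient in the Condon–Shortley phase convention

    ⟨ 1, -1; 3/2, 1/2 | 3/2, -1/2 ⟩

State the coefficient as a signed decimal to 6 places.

−√(8/15) ≈ -0.730297

j₁+j₂−J=1  J+j₁−j₂=1  J−j₁+j₂=2  j₁+j₂+J+1=5
(j₁±m₁, j₂±m₂, J±M) = (0,2,2,1,1,2)
P² = 8/15
sum k=1..1:
  [1] −1/1 = -1
S = -1
C² = P²·S² = 8/15 ; C = -0.730297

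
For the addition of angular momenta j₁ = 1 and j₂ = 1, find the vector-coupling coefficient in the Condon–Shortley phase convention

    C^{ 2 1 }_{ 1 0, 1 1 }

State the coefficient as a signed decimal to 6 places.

triangle: 0!·2!·2!/5! = 4/120
(j±m)!: 1!·1!·2!·0!·3!·1! = 12
prefactor² = (2J+1)·Δ·N² = 2
  k=0: +1/(0!·0!·1!·2!·1!·0!) = 1/2
Σ = 1/2  ⇒  CG² = 2·1/2² = 1/2
CG = +√(1/2) = +0.707107

+√(1/2) = +0.707107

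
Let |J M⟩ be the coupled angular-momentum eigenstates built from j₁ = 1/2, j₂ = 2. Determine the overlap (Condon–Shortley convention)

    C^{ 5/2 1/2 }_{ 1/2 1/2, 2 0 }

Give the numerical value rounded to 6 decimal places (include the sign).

+√(3/5) ≈ +0.774597

triangle: 0!×1!×4!/6! = 24/720
(j±m)!: 1!×0!×2!×2!×3!×2! = 48
prefactor² = (2J+1)×Δ×N² = 48/5
  k=0: +1/(0!×0!×0!×2!×1!×2!) = 1/4
Σ = 1/4  ⇒  CG² = 48/5×1/4² = 3/5
CG = +√(3/5) = +0.774597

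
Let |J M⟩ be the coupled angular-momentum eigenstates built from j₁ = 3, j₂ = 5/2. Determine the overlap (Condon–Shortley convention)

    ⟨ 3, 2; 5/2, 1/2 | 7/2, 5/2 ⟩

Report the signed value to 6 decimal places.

triangle: 2!*4!*3!/10! = 288/3628800
(j±m)!: 5!*1!*3!*2!*6!*1! = 1036800
prefactor² = (2J+1)*Δ*N² = 4608/7
  k=0: +1/(0!*2!*1!*3!*3!*0!) = 1/72
  k=1: −1/(1!*1!*0!*2!*4!*1!) = -1/48
Σ = -1/144  ⇒  CG² = 4608/7*(-1/144)² = 2/63
CG = −√(2/63) = -0.178174

−√(2/63) ≈ -0.178174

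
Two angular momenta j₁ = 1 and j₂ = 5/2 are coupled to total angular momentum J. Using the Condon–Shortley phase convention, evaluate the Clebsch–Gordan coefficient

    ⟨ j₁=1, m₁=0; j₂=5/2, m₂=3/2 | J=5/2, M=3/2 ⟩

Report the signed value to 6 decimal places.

−√(9/35) ≈ -0.507093

j₁+j₂−J=1  J+j₁−j₂=1  J−j₁+j₂=4  j₁+j₂+J+1=7
(j₁±m₁, j₂±m₂, J±M) = (1,1,4,1,4,1)
P² = 576/35
sum k=0..1:
  [0] +1/24 = 1/24
  [1] −1/6 = -1/6
S = -1/8
C² = P²·S² = 9/35 ; C = -0.507093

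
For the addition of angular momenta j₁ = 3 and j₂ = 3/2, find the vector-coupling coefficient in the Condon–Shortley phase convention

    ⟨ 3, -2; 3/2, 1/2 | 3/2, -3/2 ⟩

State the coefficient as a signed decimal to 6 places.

j₁+j₂−J=3  J+j₁−j₂=3  J−j₁+j₂=0  j₁+j₂+J+1=7
(j₁±m₁, j₂±m₂, J±M) = (1,5,2,1,0,3)
P² = 288/7
sum k=2..2:
  [2] +1/12 = 1/12
S = 1/12
C² = P²·S² = 2/7 ; C = +0.534522

+0.534522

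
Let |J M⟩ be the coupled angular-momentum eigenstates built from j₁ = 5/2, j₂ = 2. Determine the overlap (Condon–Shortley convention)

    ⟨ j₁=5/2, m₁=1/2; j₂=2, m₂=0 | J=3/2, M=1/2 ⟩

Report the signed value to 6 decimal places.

−√(2/35) = -0.239046

j₁+j₂−J=3  J+j₁−j₂=2  J−j₁+j₂=1  j₁+j₂+J+1=7
(j₁±m₁, j₂±m₂, J±M) = (3,2,2,2,2,1)
P² = 32/35
sum k=1..2:
  [1] −1/2 = -1/2
  [2] +1/4 = 1/4
S = -1/4
C² = P²·S² = 2/35 ; C = -0.239046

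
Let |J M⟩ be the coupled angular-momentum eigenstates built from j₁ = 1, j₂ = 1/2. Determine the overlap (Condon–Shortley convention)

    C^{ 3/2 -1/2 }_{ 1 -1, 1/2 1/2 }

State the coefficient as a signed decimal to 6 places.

j₁+j₂−J=0  J+j₁−j₂=2  J−j₁+j₂=1  j₁+j₂+J+1=4
(j₁±m₁, j₂±m₂, J±M) = (0,2,1,0,1,2)
P² = 4/3
sum k=0..0:
  [0] +1/2 = 1/2
S = 1/2
C² = P²·S² = 1/3 ; C = +0.577350

+0.577350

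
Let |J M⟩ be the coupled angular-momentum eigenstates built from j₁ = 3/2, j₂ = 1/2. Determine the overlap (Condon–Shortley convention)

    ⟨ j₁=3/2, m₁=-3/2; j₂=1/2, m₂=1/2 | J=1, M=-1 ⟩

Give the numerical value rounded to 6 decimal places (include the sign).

−√(3/4) = -0.866025

j₁+j₂−J=1  J+j₁−j₂=2  J−j₁+j₂=0  j₁+j₂+J+1=4
(j₁±m₁, j₂±m₂, J±M) = (0,3,1,0,0,2)
P² = 3
sum k=1..1:
  [1] −1/2 = -1/2
S = -1/2
C² = P²·S² = 3/4 ; C = -0.866025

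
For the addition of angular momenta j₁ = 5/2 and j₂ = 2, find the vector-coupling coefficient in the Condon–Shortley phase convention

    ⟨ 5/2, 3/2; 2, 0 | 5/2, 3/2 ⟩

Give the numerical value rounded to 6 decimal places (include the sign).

−√(1/70) ≈ -0.119523

√[6·2!3!2!/8! · 4!1!2!2!4!1!] = √(288/35)
  +(−1)^0/∏(0,2,1,2,2,0)! = 1/8  (running 1/8)
  +(−1)^1/∏(1,1,0,1,3,1)! = -1/6  (running -1/24)
⟨..|..⟩ = √(288/35)·(-1/24) = -0.119523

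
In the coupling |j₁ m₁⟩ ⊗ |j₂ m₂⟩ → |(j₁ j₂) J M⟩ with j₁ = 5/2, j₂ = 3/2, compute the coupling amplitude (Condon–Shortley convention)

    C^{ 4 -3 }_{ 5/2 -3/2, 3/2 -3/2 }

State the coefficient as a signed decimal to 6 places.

+0.790569

√[9·0!5!3!/9! · 1!4!0!3!1!7!] = √(12960)
  +(−1)^0/∏(0,0,4,0,1,3)! = 1/144  (running 1/144)
⟨..|..⟩ = √(12960)·(1/144) = +0.790569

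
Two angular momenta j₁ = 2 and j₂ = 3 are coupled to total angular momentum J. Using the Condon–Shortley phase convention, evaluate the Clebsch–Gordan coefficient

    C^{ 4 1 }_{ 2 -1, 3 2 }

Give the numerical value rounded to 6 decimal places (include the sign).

-0.591608

√[9·1!3!5!/10! · 1!3!5!1!5!3!] = √(6480/7)
  +(−1)^0/∏(0,1,3,5,0,0)! = 1/720  (running 1/720)
  +(−1)^1/∏(1,0,2,4,1,1)! = -1/48  (running -7/360)
⟨..|..⟩ = √(6480/7)·(-7/360) = -0.591608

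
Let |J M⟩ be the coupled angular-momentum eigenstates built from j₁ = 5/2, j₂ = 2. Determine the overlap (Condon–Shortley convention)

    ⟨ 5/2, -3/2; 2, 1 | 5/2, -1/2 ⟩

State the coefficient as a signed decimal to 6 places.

j₁+j₂−J=2  J+j₁−j₂=3  J−j₁+j₂=2  j₁+j₂+J+1=8
(j₁±m₁, j₂±m₂, J±M) = (1,4,3,1,2,3)
P² = 216/35
sum k=1..2:
  [1] −1/12 = -1/12
  [2] +1/4 = 1/4
S = 1/6
C² = P²·S² = 6/35 ; C = +0.414039

+√(6/35) ≈ +0.414039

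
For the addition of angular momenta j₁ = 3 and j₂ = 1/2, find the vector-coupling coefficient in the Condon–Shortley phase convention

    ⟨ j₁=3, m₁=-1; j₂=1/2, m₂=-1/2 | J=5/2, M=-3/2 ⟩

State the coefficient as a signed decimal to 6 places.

+√(2/7) ≈ +0.534522

√[6·1!5!0!/7! · 2!4!0!1!1!4!] = √(1152/7)
  +(−1)^0/∏(0,1,4,0,1,0)! = 1/24  (running 1/24)
⟨..|..⟩ = √(1152/7)·(1/24) = +0.534522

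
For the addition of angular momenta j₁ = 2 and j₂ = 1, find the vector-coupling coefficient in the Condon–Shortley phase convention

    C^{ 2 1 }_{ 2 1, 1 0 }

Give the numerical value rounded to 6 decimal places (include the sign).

+√(1/6) = +0.408248

triangle: 1!×3!×1!/6! = 6/720
(j±m)!: 3!×1!×1!×1!×3!×1! = 36
prefactor² = (2J+1)×Δ×N² = 3/2
  k=0: +1/(0!×1!×1!×1!×2!×0!) = 1/2
  k=1: −1/(1!×0!×0!×0!×3!×1!) = -1/6
Σ = 1/3  ⇒  CG² = 3/2×1/3² = 1/6
CG = +√(1/6) = +0.408248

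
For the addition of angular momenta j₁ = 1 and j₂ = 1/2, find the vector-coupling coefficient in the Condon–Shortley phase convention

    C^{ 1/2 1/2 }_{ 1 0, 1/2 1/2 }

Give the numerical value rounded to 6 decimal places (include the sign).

triangle: 1!×1!×0!/3! = 1/6
(j±m)!: 1!×1!×1!×0!×1!×0! = 1
prefactor² = (2J+1)×Δ×N² = 1/3
  k=1: −1/(1!×0!×0!×0!×1!×0!) = -1
Σ = -1  ⇒  CG² = 1/3×(-1)² = 1/3
CG = −√(1/3) = -0.577350

−√(1/3) ≈ -0.577350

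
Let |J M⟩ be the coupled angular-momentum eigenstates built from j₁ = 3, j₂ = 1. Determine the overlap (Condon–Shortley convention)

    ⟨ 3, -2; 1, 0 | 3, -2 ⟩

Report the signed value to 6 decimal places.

√[7·1!5!1!/8! · 1!5!1!1!1!5!] = √(300)
  +(−1)^0/∏(0,1,5,1,0,0)! = 1/120  (running 1/120)
  +(−1)^1/∏(1,0,4,0,1,1)! = -1/24  (running -1/30)
⟨..|..⟩ = √(300)·(-1/30) = -0.577350

-0.577350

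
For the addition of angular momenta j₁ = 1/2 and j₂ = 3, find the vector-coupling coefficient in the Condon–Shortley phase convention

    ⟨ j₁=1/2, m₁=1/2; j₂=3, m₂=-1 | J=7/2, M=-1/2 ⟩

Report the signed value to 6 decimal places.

triangle: 0!×1!×6!/8! = 720/40320
(j±m)!: 1!×0!×2!×4!×3!×4! = 6912
prefactor² = (2J+1)×Δ×N² = 6912/7
  k=0: +1/(0!×0!×0!×2!×1!×4!) = 1/48
Σ = 1/48  ⇒  CG² = 6912/7×1/48² = 3/7
CG = +√(3/7) = +0.654654

+√(3/7) ≈ +0.654654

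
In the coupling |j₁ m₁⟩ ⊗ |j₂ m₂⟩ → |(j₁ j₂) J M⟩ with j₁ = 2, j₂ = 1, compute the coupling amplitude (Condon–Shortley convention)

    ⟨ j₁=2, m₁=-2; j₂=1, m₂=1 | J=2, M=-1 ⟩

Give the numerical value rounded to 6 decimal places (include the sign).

-0.577350  (= −√(1/3))

√[5·1!3!1!/6! · 0!4!2!0!1!3!] = √(12)
  +(−1)^1/∏(1,0,3,1,0,0)! = -1/6  (running -1/6)
⟨..|..⟩ = √(12)·(-1/6) = -0.577350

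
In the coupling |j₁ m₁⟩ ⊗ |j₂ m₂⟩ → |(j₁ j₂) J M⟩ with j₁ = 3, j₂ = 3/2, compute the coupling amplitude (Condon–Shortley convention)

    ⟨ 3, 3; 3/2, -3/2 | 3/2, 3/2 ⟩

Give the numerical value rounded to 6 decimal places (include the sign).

√[4·3!3!0!/7! · 6!0!0!3!3!0!] = √(5184/7)
  +(−1)^0/∏(0,3,0,0,3,0)! = 1/36  (running 1/36)
⟨..|..⟩ = √(5184/7)·(1/36) = +0.755929

+√(4/7) ≈ +0.755929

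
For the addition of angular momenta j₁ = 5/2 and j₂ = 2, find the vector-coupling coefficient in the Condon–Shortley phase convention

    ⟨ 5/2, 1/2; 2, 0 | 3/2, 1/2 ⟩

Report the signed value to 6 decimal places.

-0.239046  (= −√(2/35))

j₁+j₂−J=3  J+j₁−j₂=2  J−j₁+j₂=1  j₁+j₂+J+1=7
(j₁±m₁, j₂±m₂, J±M) = (3,2,2,2,2,1)
P² = 32/35
sum k=1..2:
  [1] −1/2 = -1/2
  [2] +1/4 = 1/4
S = -1/4
C² = P²·S² = 2/35 ; C = -0.239046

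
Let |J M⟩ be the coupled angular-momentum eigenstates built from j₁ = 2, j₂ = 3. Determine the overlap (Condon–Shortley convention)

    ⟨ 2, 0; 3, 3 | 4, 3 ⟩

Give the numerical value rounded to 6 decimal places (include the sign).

√[9·1!3!5!/10! · 2!2!6!0!7!1!] = √(25920)
  +(−1)^1/∏(1,0,1,5,2,0)! = -1/240  (running -1/240)
⟨..|..⟩ = √(25920)·(-1/240) = -0.670820

−√(9/20) ≈ -0.670820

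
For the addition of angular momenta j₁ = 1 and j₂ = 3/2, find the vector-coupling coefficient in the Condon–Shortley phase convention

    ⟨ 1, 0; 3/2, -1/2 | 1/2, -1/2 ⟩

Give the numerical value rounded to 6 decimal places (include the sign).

-0.577350  (= −√(1/3))

j₁+j₂−J=2  J+j₁−j₂=0  J−j₁+j₂=1  j₁+j₂+J+1=4
(j₁±m₁, j₂±m₂, J±M) = (1,1,1,2,0,1)
P² = 1/3
sum k=1..1:
  [1] −1/1 = -1
S = -1
C² = P²·S² = 1/3 ; C = -0.577350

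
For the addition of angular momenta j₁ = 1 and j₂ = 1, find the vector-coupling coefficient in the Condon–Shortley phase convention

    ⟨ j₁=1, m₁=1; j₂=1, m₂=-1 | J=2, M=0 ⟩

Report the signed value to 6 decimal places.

+√(1/6) ≈ +0.408248

triangle: 0!*2!*2!/5! = 4/120
(j±m)!: 2!*0!*0!*2!*2!*2! = 16
prefactor² = (2J+1)*Δ*N² = 8/3
  k=0: +1/(0!*0!*0!*0!*2!*2!) = 1/4
Σ = 1/4  ⇒  CG² = 8/3*1/4² = 1/6
CG = +√(1/6) = +0.408248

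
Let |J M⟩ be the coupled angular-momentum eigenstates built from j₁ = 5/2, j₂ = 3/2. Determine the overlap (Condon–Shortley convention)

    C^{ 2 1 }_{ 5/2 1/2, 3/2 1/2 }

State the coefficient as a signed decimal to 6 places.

j₁+j₂−J=2  J+j₁−j₂=3  J−j₁+j₂=1  j₁+j₂+J+1=7
(j₁±m₁, j₂±m₂, J±M) = (3,2,2,1,3,1)
P² = 12/7
sum k=1..2:
  [1] −1/2 = -1/2
  [2] +1/12 = 1/12
S = -5/12
C² = P²·S² = 25/84 ; C = -0.545545

−√(25/84) ≈ -0.545545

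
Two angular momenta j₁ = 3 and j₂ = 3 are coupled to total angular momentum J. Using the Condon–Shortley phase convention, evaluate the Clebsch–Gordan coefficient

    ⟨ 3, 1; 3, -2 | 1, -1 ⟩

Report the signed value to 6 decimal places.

j₁+j₂−J=5  J+j₁−j₂=1  J−j₁+j₂=1  j₁+j₂+J+1=8
(j₁±m₁, j₂±m₂, J±M) = (4,2,1,5,0,2)
P² = 720/7
sum k=1..1:
  [1] −1/24 = -1/24
S = -1/24
C² = P²·S² = 5/28 ; C = -0.422577

−√(5/28) = -0.422577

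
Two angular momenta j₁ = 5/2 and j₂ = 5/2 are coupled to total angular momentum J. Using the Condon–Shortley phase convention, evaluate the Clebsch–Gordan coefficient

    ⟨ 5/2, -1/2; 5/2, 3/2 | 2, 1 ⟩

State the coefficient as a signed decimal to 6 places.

√[5·3!2!2!/8! · 2!3!4!1!3!1!] = √(36/7)
  +(−1)^2/∏(2,1,1,2,1,0)! = 1/4  (running 1/4)
  +(−1)^3/∏(3,0,0,1,2,1)! = -1/12  (running 1/6)
⟨..|..⟩ = √(36/7)·(1/6) = +0.377964

+√(1/7) = +0.377964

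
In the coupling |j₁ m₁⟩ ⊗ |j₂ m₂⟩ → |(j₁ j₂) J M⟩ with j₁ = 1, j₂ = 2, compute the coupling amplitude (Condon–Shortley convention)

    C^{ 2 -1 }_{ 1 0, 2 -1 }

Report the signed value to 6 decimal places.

j₁+j₂−J=1  J+j₁−j₂=1  J−j₁+j₂=3  j₁+j₂+J+1=6
(j₁±m₁, j₂±m₂, J±M) = (1,1,1,3,1,3)
P² = 3/2
sum k=0..1:
  [0] +1/2 = 1/2
  [1] −1/6 = -1/6
S = 1/3
C² = P²·S² = 1/6 ; C = +0.408248

+0.408248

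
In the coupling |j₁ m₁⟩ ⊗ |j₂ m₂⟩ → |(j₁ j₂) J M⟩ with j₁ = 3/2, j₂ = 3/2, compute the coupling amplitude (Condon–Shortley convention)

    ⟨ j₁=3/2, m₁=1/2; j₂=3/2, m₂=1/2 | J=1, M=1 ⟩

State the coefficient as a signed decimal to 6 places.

-0.632456

√[3·2!1!1!/5! · 2!1!2!1!2!0!] = √(2/5)
  +(−1)^1/∏(1,1,0,1,1,0)! = -1  (running -1)
⟨..|..⟩ = √(2/5)·(-1) = -0.632456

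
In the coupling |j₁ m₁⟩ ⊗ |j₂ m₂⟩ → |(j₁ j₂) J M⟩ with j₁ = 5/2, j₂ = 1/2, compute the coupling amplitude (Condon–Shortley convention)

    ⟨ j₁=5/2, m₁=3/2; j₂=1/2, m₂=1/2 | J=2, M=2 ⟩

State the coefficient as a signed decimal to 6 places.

-0.408248

j₁+j₂−J=1  J+j₁−j₂=4  J−j₁+j₂=0  j₁+j₂+J+1=6
(j₁±m₁, j₂±m₂, J±M) = (4,1,1,0,4,0)
P² = 96
sum k=1..1:
  [1] −1/24 = -1/24
S = -1/24
C² = P²·S² = 1/6 ; C = -0.408248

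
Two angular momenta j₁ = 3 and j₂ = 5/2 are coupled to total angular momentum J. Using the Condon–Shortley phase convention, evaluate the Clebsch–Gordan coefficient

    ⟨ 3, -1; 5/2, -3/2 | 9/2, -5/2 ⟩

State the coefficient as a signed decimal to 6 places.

+√(10/99) ≈ +0.317821

triangle: 1!·5!·4!/11! = 2880/39916800
(j±m)!: 2!·4!·1!·4!·2!·7! = 11612160
prefactor² = (2J+1)·Δ·N² = 92160/11
  k=0: +1/(0!·1!·4!·1!·1!·3!) = 1/144
  k=1: −1/(1!·0!·3!·0!·2!·4!) = -1/288
Σ = 1/288  ⇒  CG² = 92160/11·1/288² = 10/99
CG = +√(10/99) = +0.317821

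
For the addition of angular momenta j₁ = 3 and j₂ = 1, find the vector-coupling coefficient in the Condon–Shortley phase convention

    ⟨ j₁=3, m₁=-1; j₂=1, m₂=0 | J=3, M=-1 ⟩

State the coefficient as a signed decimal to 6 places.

j₁+j₂−J=1  J+j₁−j₂=5  J−j₁+j₂=1  j₁+j₂+J+1=8
(j₁±m₁, j₂±m₂, J±M) = (2,4,1,1,2,4)
P² = 48
sum k=0..1:
  [0] +1/24 = 1/24
  [1] −1/12 = -1/12
S = -1/24
C² = P²·S² = 1/12 ; C = -0.288675

-0.288675  (= −√(1/12))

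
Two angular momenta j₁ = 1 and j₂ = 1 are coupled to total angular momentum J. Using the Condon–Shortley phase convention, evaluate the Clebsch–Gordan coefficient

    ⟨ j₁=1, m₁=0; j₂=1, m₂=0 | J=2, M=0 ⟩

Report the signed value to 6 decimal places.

√[5·0!2!2!/5! · 1!1!1!1!2!2!] = √(2/3)
  +(−1)^0/∏(0,0,1,1,1,1)! = 1  (running 1)
⟨..|..⟩ = √(2/3)·(1) = +0.816497

+0.816497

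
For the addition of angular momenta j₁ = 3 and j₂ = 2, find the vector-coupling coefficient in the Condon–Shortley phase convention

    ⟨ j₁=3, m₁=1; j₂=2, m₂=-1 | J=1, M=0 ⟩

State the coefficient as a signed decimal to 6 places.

−√(8/35) = -0.478091

triangle: 4!×2!×0!/7! = 48/5040
(j±m)!: 4!×2!×1!×3!×1!×1! = 288
prefactor² = (2J+1)×Δ×N² = 288/35
  k=1: −1/(1!×3!×1!×0!×1!×0!) = -1/6
Σ = -1/6  ⇒  CG² = 288/35×(-1/6)² = 8/35
CG = −√(8/35) = -0.478091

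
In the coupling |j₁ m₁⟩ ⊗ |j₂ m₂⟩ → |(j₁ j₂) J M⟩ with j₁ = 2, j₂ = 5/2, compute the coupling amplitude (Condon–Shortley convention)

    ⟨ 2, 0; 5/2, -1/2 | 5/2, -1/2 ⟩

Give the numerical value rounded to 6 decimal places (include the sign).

√[6·2!2!3!/8! · 2!2!2!3!2!3!] = √(72/35)
  +(−1)^0/∏(0,2,2,2,0,1)! = 1/8  (running 1/8)
  +(−1)^1/∏(1,1,1,1,1,2)! = -1/2  (running -3/8)
  +(−1)^2/∏(2,0,0,0,2,3)! = 1/24  (running -1/3)
⟨..|..⟩ = √(72/35)·(-1/3) = -0.478091

−√(8/35) ≈ -0.478091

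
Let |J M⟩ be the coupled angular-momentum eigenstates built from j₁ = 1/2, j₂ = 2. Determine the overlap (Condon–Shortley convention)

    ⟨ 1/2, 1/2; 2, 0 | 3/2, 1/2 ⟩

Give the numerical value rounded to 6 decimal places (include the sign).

j₁+j₂−J=1  J+j₁−j₂=0  J−j₁+j₂=3  j₁+j₂+J+1=5
(j₁±m₁, j₂±m₂, J±M) = (1,0,2,2,2,1)
P² = 8/5
sum k=0..0:
  [0] +1/2 = 1/2
S = 1/2
C² = P²·S² = 2/5 ; C = +0.632456

+0.632456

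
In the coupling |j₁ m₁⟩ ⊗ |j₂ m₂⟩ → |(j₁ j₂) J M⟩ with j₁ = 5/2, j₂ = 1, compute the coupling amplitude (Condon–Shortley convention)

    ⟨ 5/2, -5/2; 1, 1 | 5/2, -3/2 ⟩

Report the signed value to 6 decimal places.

−√(2/7) ≈ -0.534522

j₁+j₂−J=1  J+j₁−j₂=4  J−j₁+j₂=1  j₁+j₂+J+1=7
(j₁±m₁, j₂±m₂, J±M) = (0,5,2,0,1,4)
P² = 1152/7
sum k=1..1:
  [1] −1/24 = -1/24
S = -1/24
C² = P²·S² = 2/7 ; C = -0.534522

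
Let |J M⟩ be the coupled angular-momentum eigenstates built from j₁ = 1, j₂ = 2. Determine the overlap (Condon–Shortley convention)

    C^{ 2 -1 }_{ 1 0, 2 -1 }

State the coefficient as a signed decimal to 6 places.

+0.408248  (= +√(1/6))

j₁+j₂−J=1  J+j₁−j₂=1  J−j₁+j₂=3  j₁+j₂+J+1=6
(j₁±m₁, j₂±m₂, J±M) = (1,1,1,3,1,3)
P² = 3/2
sum k=0..1:
  [0] +1/2 = 1/2
  [1] −1/6 = -1/6
S = 1/3
C² = P²·S² = 1/6 ; C = +0.408248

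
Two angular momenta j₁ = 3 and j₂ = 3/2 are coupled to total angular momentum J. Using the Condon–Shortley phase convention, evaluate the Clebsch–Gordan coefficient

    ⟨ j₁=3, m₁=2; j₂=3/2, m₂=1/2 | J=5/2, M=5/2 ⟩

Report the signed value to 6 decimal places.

−√(5/14) = -0.597614

triangle: 2!*4!*1!/8! = 48/40320
(j±m)!: 5!*1!*2!*1!*5!*0! = 28800
prefactor² = (2J+1)*Δ*N² = 1440/7
  k=1: −1/(1!*1!*0!*1!*4!*0!) = -1/24
Σ = -1/24  ⇒  CG² = 1440/7*(-1/24)² = 5/14
CG = −√(5/14) = -0.597614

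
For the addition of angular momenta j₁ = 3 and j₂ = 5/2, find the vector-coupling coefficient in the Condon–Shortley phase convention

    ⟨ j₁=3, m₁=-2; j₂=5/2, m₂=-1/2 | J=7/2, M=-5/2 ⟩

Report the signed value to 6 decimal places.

j₁+j₂−J=2  J+j₁−j₂=4  J−j₁+j₂=3  j₁+j₂+J+1=10
(j₁±m₁, j₂±m₂, J±M) = (1,5,2,3,1,6)
P² = 4608/7
sum k=1..2:
  [1] −1/48 = -1/48
  [2] +1/72 = 1/72
S = -1/144
C² = P²·S² = 2/63 ; C = -0.178174

-0.178174  (= −√(2/63))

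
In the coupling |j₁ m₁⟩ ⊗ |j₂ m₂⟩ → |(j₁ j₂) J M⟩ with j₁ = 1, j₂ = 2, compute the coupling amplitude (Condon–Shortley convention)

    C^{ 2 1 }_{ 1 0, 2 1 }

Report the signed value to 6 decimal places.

√[5·1!1!3!/6! · 1!1!3!1!3!1!] = √(3/2)
  +(−1)^0/∏(0,1,1,3,0,0)! = 1/6  (running 1/6)
  +(−1)^1/∏(1,0,0,2,1,1)! = -1/2  (running -1/3)
⟨..|..⟩ = √(3/2)·(-1/3) = -0.408248

-0.408248  (= −√(1/6))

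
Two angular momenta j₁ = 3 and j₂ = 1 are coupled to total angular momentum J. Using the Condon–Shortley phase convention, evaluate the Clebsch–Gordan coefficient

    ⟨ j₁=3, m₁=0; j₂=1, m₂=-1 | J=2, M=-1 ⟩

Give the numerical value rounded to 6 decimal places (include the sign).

√[5·2!4!0!/7! · 3!3!0!2!1!3!] = √(144/7)
  +(−1)^0/∏(0,2,3,0,1,0)! = 1/12  (running 1/12)
⟨..|..⟩ = √(144/7)·(1/12) = +0.377964

+0.377964  (= +√(1/7))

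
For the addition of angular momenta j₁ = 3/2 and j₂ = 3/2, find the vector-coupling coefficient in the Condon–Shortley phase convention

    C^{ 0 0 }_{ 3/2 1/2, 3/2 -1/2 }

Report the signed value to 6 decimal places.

√[1·3!0!0!/4! · 2!1!1!2!0!0!] = √(1)
  +(−1)^1/∏(1,2,0,0,0,0)! = -1/2  (running -1/2)
⟨..|..⟩ = √(1)·(-1/2) = -0.500000

−√(1/4) ≈ -0.500000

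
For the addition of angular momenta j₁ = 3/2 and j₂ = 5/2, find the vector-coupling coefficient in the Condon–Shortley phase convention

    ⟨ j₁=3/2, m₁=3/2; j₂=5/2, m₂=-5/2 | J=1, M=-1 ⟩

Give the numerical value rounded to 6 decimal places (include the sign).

+√(1/2) ≈ +0.707107

j₁+j₂−J=3  J+j₁−j₂=0  J−j₁+j₂=2  j₁+j₂+J+1=6
(j₁±m₁, j₂±m₂, J±M) = (3,0,0,5,0,2)
P² = 72
sum k=0..0:
  [0] +1/12 = 1/12
S = 1/12
C² = P²·S² = 1/2 ; C = +0.707107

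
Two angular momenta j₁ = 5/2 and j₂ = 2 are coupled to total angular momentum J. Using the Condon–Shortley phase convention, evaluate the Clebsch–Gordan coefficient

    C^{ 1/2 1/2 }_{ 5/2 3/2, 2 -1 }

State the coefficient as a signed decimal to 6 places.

√[2·4!1!0!/6! · 4!1!1!3!1!0!] = √(48/5)
  +(−1)^1/∏(1,3,0,0,1,0)! = -1/6  (running -1/6)
⟨..|..⟩ = √(48/5)·(-1/6) = -0.516398

-0.516398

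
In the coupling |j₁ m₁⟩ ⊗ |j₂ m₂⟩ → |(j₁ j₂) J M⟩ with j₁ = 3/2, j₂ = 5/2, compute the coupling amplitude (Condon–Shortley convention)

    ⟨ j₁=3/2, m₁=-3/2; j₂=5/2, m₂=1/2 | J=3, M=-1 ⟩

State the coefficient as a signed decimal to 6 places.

triangle: 1!·2!·4!/8! = 48/40320
(j±m)!: 0!·3!·3!·2!·2!·4! = 3456
prefactor² = (2J+1)·Δ·N² = 144/5
  k=1: −1/(1!·0!·2!·2!·0!·2!) = -1/8
Σ = -1/8  ⇒  CG² = 144/5·(-1/8)² = 9/20
CG = −√(9/20) = -0.670820

-0.670820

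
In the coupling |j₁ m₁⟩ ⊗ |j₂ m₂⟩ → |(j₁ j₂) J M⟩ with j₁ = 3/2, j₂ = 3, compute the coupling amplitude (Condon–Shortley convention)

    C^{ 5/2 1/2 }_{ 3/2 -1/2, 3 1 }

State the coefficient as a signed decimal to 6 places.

√[6·2!1!4!/8! · 1!2!4!2!3!2!] = √(288/35)
  +(−1)^1/∏(1,1,1,3,0,1)! = -1/6  (running -1/6)
  +(−1)^2/∏(2,0,0,2,1,2)! = 1/8  (running -1/24)
⟨..|..⟩ = √(288/35)·(-1/24) = -0.119523

−√(1/70) = -0.119523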